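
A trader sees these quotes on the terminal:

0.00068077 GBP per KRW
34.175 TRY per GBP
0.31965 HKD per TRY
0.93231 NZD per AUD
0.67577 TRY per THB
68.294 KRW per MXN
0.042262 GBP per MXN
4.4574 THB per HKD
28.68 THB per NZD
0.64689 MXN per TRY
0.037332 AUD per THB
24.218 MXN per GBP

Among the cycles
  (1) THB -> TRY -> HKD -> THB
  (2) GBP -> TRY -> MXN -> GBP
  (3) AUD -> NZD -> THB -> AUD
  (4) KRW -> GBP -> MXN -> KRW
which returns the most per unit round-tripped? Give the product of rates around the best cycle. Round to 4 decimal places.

(1) 0.67577 × 0.31965 × 4.4574 = 0.96284
(2) 34.175 × 0.64689 × 0.042262 = 0.93431
(3) 0.93231 × 28.68 × 0.037332 = 0.99821
(4) 0.00068077 × 24.218 × 68.294 = 1.12596
Highest is cycle (4) at 1.1260 (>1, arbitrage).

1.1260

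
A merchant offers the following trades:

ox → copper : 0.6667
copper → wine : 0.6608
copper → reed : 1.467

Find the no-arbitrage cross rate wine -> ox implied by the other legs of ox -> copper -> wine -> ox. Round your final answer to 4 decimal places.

2.2699

Known legs of the cycle: 0.6667 × 0.6608 = 0.44055536
For no arbitrage the full-cycle product must be 1, so the missing rate is 1 / 0.44055536 ≈ 2.269862.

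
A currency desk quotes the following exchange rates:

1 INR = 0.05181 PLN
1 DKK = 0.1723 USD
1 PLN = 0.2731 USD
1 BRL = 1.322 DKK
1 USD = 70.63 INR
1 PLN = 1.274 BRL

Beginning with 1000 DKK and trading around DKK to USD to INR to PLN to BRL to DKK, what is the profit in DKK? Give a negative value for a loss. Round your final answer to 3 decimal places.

61.913

1000 DKK × 0.1723 = 172.3 USD
172.3 USD × 70.63 = 12169.549 INR
12169.549 INR × 0.05181 = 630.50433369 PLN
630.50433369 PLN × 1.274 = 803.26252112106 BRL
803.26252112106 BRL × 1.322 = 1061.91305292204132 DKK
Net change: 1061.91305292204132 − 1000 = 61.91305292204132 DKK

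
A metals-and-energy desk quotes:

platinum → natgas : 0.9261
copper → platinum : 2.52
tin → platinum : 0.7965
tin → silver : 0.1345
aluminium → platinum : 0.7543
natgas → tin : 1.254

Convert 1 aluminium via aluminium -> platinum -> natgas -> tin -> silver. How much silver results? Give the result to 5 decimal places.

0.11782

1 aluminium × 0.7543 = 0.7543 platinum
0.7543 platinum × 0.9261 = 0.69855723 natgas
0.69855723 natgas × 1.254 = 0.87599076642 tin
0.87599076642 tin × 0.1345 = 0.11782075808349 silver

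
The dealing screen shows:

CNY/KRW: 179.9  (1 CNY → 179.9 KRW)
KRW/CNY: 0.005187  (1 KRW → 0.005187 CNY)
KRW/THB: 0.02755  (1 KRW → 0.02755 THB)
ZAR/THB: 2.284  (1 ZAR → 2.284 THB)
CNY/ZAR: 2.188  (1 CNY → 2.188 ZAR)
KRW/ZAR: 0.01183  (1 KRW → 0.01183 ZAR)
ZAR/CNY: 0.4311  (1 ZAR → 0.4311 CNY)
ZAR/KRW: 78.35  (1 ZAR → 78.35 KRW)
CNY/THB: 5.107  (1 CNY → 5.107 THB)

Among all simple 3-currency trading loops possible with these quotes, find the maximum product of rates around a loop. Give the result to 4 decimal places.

ZAR→CNY→KRW→ZAR: 0.4311 × 179.9 × 0.01183 = 0.91747
ZAR→KRW→CNY→ZAR: 78.35 × 0.005187 × 2.188 = 0.88921
Maximum is ZAR→CNY→KRW→ZAR at 0.9175; no arbitrage — every cycle loses value.

0.9175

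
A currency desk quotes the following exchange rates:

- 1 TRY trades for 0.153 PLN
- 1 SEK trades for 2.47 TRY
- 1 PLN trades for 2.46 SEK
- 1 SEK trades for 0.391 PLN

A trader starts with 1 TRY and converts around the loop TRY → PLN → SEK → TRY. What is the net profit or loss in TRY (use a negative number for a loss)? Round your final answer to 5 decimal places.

-0.07034

1 TRY × 0.153 = 0.153 PLN
0.153 PLN × 2.46 = 0.37638 SEK
0.37638 SEK × 2.47 = 0.9296586 TRY
Net change: 0.9296586 − 1 = -0.0703414 TRY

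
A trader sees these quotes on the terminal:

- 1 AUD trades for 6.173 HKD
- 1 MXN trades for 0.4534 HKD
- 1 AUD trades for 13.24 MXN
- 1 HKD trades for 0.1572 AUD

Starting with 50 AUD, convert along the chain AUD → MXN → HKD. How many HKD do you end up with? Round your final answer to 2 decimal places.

300.15

50 AUD × 13.24 = 662 MXN
662 MXN × 0.4534 = 300.1508 HKD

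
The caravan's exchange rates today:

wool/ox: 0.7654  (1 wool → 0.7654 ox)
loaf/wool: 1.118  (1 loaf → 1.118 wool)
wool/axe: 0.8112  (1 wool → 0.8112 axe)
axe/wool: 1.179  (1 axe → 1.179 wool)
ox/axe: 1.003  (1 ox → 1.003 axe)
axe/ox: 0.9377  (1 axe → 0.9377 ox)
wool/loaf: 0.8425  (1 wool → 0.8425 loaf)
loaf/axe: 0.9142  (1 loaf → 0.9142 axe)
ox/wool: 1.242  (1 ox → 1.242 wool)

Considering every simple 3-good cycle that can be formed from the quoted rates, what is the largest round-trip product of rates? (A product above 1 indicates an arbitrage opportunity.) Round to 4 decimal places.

wool→axe→ox→wool: 0.8112 × 0.9377 × 1.242 = 0.94474
wool→loaf→axe→wool: 0.8425 × 0.9142 × 1.179 = 0.90808
wool→ox→axe→wool: 0.7654 × 1.003 × 1.179 = 0.90511
Maximum is wool→axe→ox→wool at 0.9447; no arbitrage — every cycle loses value.

0.9447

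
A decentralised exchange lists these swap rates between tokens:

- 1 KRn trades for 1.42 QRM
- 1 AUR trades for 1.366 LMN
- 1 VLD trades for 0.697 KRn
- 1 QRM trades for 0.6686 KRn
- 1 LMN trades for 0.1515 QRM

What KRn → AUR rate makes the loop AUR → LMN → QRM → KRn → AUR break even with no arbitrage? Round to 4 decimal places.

7.2272

Known legs of the cycle: 1.366 × 0.1515 × 0.6686 = 0.1383661014
For no arbitrage the full-cycle product must be 1, so the missing rate is 1 / 0.1383661014 ≈ 7.227204.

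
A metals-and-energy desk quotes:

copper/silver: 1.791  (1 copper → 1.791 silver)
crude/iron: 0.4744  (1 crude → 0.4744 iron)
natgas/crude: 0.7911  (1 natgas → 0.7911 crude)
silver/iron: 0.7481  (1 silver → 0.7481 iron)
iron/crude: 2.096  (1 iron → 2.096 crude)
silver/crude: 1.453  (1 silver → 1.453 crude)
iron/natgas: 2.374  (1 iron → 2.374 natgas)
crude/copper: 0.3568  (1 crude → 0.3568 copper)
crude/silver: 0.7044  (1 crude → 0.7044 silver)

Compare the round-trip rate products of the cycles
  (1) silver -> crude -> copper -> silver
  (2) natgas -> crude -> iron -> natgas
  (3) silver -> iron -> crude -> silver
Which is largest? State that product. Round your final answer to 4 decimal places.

(1) 1.453 × 0.3568 × 1.791 = 0.92851
(2) 0.7911 × 0.4744 × 2.374 = 0.89096
(3) 0.7481 × 2.096 × 0.7044 = 1.10451
Highest is cycle (3) at 1.1045 (>1, arbitrage).

1.1045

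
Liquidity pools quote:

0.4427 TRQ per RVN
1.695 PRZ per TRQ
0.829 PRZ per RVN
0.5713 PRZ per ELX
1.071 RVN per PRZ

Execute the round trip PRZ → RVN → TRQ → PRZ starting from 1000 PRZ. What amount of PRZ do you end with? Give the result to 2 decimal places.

1000 PRZ × 1.071 = 1071 RVN
1071 RVN × 0.4427 = 474.1317 TRQ
474.1317 TRQ × 1.695 = 803.6532315 PRZ

803.65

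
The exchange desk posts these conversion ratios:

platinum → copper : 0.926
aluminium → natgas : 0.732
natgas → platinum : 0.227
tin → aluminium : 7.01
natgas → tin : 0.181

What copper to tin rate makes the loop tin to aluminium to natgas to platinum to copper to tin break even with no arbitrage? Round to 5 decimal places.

Known legs of the cycle: 7.01 × 0.732 × 0.227 × 0.926 = 1.07861372664
For no arbitrage the full-cycle product must be 1, so the missing rate is 1 / 1.07861372664 ≈ 0.9271160.

0.92712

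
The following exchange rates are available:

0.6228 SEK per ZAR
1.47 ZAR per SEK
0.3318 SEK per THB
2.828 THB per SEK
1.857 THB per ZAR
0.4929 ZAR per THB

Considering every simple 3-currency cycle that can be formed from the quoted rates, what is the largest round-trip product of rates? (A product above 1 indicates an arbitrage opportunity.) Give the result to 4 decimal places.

SEK→ZAR→THB→SEK: 1.47 × 1.857 × 0.3318 = 0.90574
SEK→THB→ZAR→SEK: 2.828 × 0.4929 × 0.6228 = 0.86813
Maximum is SEK→ZAR→THB→SEK at 0.9057; no arbitrage — every cycle loses value.

0.9057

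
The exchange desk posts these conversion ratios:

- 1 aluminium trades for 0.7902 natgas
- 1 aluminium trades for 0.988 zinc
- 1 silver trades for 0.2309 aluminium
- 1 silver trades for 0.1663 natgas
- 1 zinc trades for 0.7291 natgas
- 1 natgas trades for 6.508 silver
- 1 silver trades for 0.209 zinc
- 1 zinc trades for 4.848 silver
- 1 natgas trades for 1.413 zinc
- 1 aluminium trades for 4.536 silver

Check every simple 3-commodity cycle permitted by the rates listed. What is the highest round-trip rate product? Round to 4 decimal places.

1.1874

natgas→silver→aluminium→natgas: 6.508 × 0.2309 × 0.7902 = 1.18743
zinc→silver→natgas→zinc: 4.848 × 0.1663 × 1.413 = 1.13919
zinc→silver→aluminium→zinc: 4.848 × 0.2309 × 0.988 = 1.10597
zinc→natgas→silver→zinc: 0.7291 × 6.508 × 0.209 = 0.99170
Maximum is natgas→silver→aluminium→natgas at 1.1874; arbitrage exists.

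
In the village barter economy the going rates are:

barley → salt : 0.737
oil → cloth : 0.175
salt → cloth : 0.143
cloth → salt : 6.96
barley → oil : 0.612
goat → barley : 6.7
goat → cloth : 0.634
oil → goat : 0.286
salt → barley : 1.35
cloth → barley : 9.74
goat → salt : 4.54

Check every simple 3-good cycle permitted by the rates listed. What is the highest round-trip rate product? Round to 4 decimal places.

oil→goat→barley→oil: 0.286 × 6.7 × 0.612 = 1.17271
cloth→barley→oil→cloth: 9.74 × 0.612 × 0.175 = 1.04315
cloth→barley→salt→cloth: 9.74 × 0.737 × 0.143 = 1.02651
Maximum is oil→goat→barley→oil at 1.1727; arbitrage exists.

1.1727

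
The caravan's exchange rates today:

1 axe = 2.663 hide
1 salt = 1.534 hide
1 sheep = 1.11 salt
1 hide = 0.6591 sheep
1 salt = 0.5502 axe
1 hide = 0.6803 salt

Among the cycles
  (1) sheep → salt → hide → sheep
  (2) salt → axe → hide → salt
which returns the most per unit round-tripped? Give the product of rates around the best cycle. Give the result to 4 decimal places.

1.1223

(1) 1.11 × 1.534 × 0.6591 = 1.12228
(2) 0.5502 × 2.663 × 0.6803 = 0.99676
Highest is cycle (1) at 1.1223 (>1, arbitrage).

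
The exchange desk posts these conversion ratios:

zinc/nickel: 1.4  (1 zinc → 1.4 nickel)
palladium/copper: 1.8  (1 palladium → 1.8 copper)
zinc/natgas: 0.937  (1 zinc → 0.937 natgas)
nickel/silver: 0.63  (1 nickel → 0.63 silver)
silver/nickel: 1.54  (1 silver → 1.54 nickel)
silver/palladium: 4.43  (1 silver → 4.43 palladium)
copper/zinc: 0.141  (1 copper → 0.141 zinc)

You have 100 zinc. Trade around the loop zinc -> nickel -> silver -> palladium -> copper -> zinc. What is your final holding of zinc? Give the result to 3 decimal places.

99.166

100 zinc × 1.4 = 140 nickel
140 nickel × 0.63 = 88.2 silver
88.2 silver × 4.43 = 390.726 palladium
390.726 palladium × 1.8 = 703.3068 copper
703.3068 copper × 0.141 = 99.1662588 zinc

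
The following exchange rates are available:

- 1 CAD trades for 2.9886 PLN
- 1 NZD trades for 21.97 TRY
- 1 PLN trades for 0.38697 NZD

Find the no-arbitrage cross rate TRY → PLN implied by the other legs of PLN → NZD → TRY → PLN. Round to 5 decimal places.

0.11762

Known legs of the cycle: 0.38697 × 21.97 = 8.5017309
For no arbitrage the full-cycle product must be 1, so the missing rate is 1 / 8.5017309 ≈ 0.1176231.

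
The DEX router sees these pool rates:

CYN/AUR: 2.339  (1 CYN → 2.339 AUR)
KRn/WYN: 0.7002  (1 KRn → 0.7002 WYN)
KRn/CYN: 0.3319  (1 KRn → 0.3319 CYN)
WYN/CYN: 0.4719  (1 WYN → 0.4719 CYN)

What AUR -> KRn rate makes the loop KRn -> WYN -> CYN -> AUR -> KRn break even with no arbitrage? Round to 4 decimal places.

1.2939

Known legs of the cycle: 0.7002 × 0.4719 × 2.339 = 0.77286262482
For no arbitrage the full-cycle product must be 1, so the missing rate is 1 / 0.77286262482 ≈ 1.293891.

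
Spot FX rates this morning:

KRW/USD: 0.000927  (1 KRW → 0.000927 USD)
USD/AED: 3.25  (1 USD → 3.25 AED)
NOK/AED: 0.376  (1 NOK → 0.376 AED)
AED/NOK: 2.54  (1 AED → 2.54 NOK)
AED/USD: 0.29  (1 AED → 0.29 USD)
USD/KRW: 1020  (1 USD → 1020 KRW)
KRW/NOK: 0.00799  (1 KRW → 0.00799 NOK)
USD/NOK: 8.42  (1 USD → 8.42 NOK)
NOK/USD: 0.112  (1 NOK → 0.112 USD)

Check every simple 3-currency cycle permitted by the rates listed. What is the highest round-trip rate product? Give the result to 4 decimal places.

0.9246

AED→NOK→USD→AED: 2.54 × 0.112 × 3.25 = 0.92456
AED→USD→NOK→AED: 0.29 × 8.42 × 0.376 = 0.91812
KRW→NOK→USD→KRW: 0.00799 × 0.112 × 1020 = 0.91278
Maximum is AED→NOK→USD→AED at 0.9246; no arbitrage — every cycle loses value.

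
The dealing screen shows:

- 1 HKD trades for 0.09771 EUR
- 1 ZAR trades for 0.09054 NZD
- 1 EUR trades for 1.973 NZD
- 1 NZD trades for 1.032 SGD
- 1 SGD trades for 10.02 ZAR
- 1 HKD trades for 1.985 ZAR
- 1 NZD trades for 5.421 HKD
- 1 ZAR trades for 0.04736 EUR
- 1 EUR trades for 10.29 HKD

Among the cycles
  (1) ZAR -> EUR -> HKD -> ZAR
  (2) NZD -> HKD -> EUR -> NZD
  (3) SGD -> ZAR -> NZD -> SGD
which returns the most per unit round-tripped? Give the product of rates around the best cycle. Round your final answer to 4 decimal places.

1.0451

(1) 0.04736 × 10.29 × 1.985 = 0.96736
(2) 5.421 × 0.09771 × 1.973 = 1.04507
(3) 10.02 × 0.09054 × 1.032 = 0.93624
Highest is cycle (2) at 1.0451 (>1, arbitrage).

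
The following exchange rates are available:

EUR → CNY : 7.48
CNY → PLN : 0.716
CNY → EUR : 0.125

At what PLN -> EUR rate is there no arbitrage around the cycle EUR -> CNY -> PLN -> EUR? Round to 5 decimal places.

Known legs of the cycle: 7.48 × 0.716 = 5.35568
For no arbitrage the full-cycle product must be 1, so the missing rate is 1 / 5.35568 ≈ 0.1867177.

0.18672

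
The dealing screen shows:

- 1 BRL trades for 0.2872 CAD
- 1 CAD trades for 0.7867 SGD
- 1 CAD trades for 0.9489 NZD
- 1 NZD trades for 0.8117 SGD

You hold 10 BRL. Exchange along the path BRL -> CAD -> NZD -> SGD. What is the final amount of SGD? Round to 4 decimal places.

2.2121

10 BRL × 0.2872 = 2.872 CAD
2.872 CAD × 0.9489 = 2.7252408 NZD
2.7252408 NZD × 0.8117 = 2.21207795736 SGD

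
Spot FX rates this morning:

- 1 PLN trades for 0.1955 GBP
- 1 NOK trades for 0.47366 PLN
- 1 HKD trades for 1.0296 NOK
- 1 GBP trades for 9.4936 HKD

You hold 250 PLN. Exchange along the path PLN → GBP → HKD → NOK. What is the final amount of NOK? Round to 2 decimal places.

250 PLN × 0.1955 = 48.875 GBP
48.875 GBP × 9.4936 = 463.9997 HKD
463.9997 HKD × 1.0296 = 477.73409112 NOK

477.73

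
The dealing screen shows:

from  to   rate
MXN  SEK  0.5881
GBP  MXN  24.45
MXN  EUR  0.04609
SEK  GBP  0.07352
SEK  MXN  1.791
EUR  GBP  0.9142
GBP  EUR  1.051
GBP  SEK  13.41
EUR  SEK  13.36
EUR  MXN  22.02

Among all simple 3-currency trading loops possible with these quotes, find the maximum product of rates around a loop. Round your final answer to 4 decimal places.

EUR→SEK→MXN→EUR: 13.36 × 1.791 × 0.04609 = 1.10283
SEK→GBP→MXN→SEK: 0.07352 × 24.45 × 0.5881 = 1.05715
EUR→SEK→GBP→EUR: 13.36 × 0.07352 × 1.051 = 1.03232
EUR→GBP→MXN→EUR: 0.9142 × 24.45 × 0.04609 = 1.03021
Maximum is EUR→SEK→MXN→EUR at 1.1028; arbitrage exists.

1.1028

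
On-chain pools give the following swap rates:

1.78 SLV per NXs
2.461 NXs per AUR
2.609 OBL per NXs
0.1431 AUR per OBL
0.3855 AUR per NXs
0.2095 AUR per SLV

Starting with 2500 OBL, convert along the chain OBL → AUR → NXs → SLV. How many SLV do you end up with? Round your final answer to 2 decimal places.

1567.15

2500 OBL × 0.1431 = 357.75 AUR
357.75 AUR × 2.461 = 880.42275 NXs
880.42275 NXs × 1.78 = 1567.152495 SLV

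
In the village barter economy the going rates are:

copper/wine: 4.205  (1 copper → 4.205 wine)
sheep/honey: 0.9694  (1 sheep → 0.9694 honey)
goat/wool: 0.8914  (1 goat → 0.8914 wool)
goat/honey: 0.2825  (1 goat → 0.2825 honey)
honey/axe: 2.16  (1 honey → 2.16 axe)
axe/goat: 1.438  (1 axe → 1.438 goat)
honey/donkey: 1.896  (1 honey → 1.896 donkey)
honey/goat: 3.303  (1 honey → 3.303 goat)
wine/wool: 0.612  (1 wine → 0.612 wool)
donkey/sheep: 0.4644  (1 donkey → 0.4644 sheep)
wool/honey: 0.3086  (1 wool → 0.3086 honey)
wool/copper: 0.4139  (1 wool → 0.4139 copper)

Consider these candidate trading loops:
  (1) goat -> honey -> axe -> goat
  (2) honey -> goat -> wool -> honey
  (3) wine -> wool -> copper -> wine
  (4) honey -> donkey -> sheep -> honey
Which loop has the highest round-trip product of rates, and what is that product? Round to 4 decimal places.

1.0652

(1) 0.2825 × 2.16 × 1.438 = 0.87747
(2) 3.303 × 0.8914 × 0.3086 = 0.90861
(3) 0.612 × 0.4139 × 4.205 = 1.06516
(4) 1.896 × 0.4644 × 0.9694 = 0.85356
Highest is cycle (3) at 1.0652 (>1, arbitrage).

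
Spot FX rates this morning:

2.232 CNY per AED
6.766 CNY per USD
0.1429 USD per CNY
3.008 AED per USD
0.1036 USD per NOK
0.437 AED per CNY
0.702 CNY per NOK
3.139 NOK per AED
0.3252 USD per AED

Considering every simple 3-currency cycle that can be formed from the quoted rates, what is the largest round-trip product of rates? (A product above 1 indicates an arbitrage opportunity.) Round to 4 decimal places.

USD→AED→NOK→USD: 3.008 × 3.139 × 0.1036 = 0.97820
AED→NOK→CNY→AED: 3.139 × 0.702 × 0.437 = 0.96296
USD→CNY→AED→USD: 6.766 × 0.437 × 0.3252 = 0.96153
USD→AED→CNY→USD: 3.008 × 2.232 × 0.1429 = 0.95941
Maximum is USD→AED→NOK→USD at 0.9782; no arbitrage — every cycle loses value.

0.9782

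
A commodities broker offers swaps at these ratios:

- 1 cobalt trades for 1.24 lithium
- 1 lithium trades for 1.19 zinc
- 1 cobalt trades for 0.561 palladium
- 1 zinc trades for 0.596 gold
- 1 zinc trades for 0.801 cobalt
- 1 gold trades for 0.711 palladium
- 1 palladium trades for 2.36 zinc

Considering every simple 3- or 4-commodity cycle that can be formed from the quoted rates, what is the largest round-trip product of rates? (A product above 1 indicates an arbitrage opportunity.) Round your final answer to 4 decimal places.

lithium→zinc→cobalt→lithium: 1.19 × 0.801 × 1.24 = 1.18196
zinc→cobalt→palladium→zinc: 0.801 × 0.561 × 2.36 = 1.06049
gold→palladium→zinc→gold: 0.711 × 2.36 × 0.596 = 1.00006
Maximum is lithium→zinc→cobalt→lithium at 1.1820; arbitrage exists.

1.1820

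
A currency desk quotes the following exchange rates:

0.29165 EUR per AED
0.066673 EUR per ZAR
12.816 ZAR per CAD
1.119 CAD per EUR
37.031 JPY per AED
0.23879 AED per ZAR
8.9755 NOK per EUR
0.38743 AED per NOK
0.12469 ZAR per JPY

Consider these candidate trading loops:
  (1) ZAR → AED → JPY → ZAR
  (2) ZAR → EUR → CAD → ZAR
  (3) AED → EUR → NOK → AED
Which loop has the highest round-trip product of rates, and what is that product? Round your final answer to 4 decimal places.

1.1026

(1) 0.23879 × 37.031 × 0.12469 = 1.10259
(2) 0.066673 × 1.119 × 12.816 = 0.95616
(3) 0.29165 × 8.9755 × 0.38743 = 1.01418
Highest is cycle (1) at 1.1026 (>1, arbitrage).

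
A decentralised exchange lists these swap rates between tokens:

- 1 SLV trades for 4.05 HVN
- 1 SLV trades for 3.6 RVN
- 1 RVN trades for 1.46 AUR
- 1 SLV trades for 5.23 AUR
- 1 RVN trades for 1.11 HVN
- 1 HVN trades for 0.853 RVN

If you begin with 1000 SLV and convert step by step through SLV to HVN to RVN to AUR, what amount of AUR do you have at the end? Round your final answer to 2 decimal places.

1000 SLV × 4.05 = 4050 HVN
4050 HVN × 0.853 = 3454.65 RVN
3454.65 RVN × 1.46 = 5043.789 AUR

5043.79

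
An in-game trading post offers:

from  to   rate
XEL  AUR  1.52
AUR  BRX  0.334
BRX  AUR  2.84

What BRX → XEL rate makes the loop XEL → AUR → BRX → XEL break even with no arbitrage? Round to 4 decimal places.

1.9697

Known legs of the cycle: 1.52 × 0.334 = 0.50768
For no arbitrage the full-cycle product must be 1, so the missing rate is 1 / 0.50768 ≈ 1.969745.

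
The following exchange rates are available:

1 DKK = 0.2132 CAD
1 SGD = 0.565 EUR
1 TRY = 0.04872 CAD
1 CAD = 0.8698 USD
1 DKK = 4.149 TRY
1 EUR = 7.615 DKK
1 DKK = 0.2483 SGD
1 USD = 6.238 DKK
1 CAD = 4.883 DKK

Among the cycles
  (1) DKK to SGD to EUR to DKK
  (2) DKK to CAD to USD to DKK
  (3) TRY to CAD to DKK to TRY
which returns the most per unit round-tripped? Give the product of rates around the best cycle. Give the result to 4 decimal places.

(1) 0.2483 × 0.565 × 7.615 = 1.06830
(2) 0.2132 × 0.8698 × 6.238 = 1.15678
(3) 0.04872 × 4.883 × 4.149 = 0.98705
Highest is cycle (2) at 1.1568 (>1, arbitrage).

1.1568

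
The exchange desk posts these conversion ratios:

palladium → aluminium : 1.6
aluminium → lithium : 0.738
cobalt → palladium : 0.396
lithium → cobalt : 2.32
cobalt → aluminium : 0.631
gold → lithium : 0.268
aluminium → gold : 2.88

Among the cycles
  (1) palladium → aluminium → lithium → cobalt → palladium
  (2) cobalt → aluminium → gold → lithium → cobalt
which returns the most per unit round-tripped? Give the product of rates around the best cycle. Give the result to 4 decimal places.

(1) 1.6 × 0.738 × 2.32 × 0.396 = 1.08482
(2) 0.631 × 2.88 × 0.268 × 2.32 = 1.12991
Highest is cycle (2) at 1.1299 (>1, arbitrage).

1.1299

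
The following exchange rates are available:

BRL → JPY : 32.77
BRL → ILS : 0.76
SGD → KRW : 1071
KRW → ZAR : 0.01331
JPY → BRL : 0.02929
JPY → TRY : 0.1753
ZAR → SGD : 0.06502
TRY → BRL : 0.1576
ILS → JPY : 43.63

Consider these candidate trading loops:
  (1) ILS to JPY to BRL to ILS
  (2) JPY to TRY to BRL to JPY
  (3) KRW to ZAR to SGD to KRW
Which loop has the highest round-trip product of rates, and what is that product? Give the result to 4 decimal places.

0.9712

(1) 43.63 × 0.02929 × 0.76 = 0.97122
(2) 0.1753 × 0.1576 × 32.77 = 0.90535
(3) 0.01331 × 0.06502 × 1071 = 0.92686
Highest is cycle (1) at 0.9712 (≤1, no arbitrage).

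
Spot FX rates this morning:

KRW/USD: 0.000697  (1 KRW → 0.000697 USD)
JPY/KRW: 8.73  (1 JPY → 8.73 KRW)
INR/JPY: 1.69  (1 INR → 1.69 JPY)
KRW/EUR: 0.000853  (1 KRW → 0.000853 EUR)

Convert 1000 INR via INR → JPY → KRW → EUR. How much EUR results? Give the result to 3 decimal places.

1000 INR × 1.69 = 1690 JPY
1690 JPY × 8.73 = 14753.7 KRW
14753.7 KRW × 0.000853 = 12.5849061 EUR

12.585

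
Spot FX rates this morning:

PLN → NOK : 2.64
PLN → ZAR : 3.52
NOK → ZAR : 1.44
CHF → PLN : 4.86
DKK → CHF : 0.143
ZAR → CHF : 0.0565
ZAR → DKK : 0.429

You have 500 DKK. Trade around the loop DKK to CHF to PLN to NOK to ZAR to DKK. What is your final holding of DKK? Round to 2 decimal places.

500 DKK × 0.143 = 71.5 CHF
71.5 CHF × 4.86 = 347.49 PLN
347.49 PLN × 2.64 = 917.3736 NOK
917.3736 NOK × 1.44 = 1321.017984 ZAR
1321.017984 ZAR × 0.429 = 566.716715136 DKK

566.72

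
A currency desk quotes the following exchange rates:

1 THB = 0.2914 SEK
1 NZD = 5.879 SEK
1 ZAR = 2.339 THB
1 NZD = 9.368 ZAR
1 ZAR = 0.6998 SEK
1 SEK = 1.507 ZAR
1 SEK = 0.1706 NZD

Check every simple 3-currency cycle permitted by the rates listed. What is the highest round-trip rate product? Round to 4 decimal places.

SEK→NZD→ZAR→SEK: 0.1706 × 9.368 × 0.6998 = 1.11841
THB→SEK→ZAR→THB: 0.2914 × 1.507 × 2.339 = 1.02715
Maximum is SEK→NZD→ZAR→SEK at 1.1184; arbitrage exists.

1.1184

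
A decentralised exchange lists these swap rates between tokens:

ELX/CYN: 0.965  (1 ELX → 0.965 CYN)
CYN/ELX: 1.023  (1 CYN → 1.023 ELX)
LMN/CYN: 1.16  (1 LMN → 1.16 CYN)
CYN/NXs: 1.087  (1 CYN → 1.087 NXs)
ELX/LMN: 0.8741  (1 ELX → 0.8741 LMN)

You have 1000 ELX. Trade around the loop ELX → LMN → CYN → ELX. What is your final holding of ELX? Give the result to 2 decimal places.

1000 ELX × 0.8741 = 874.1 LMN
874.1 LMN × 1.16 = 1013.956 CYN
1013.956 CYN × 1.023 = 1037.276988 ELX

1037.28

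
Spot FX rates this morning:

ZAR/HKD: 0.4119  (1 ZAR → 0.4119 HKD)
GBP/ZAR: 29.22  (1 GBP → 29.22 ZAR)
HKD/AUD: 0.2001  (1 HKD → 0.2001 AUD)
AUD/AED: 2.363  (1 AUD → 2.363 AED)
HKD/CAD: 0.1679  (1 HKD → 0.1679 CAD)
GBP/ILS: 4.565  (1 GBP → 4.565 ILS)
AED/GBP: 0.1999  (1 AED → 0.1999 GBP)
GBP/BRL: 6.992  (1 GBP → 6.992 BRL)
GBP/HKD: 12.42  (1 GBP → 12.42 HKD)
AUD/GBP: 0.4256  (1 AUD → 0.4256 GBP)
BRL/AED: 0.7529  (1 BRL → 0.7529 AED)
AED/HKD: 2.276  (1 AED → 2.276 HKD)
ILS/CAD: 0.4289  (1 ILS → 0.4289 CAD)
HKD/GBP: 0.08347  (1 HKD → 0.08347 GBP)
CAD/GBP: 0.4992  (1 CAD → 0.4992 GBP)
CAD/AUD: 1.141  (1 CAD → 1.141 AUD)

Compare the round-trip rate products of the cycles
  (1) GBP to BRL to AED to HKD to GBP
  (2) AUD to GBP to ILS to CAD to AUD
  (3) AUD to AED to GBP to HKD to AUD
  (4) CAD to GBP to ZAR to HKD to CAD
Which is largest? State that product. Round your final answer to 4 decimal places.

(1) 6.992 × 0.7529 × 2.276 × 0.08347 = 1.00010
(2) 0.4256 × 4.565 × 0.4289 × 1.141 = 0.95079
(3) 2.363 × 0.1999 × 12.42 × 0.2001 = 1.17394
(4) 0.4992 × 29.22 × 0.4119 × 0.1679 = 1.00878
Highest is cycle (3) at 1.1739 (>1, arbitrage).

1.1739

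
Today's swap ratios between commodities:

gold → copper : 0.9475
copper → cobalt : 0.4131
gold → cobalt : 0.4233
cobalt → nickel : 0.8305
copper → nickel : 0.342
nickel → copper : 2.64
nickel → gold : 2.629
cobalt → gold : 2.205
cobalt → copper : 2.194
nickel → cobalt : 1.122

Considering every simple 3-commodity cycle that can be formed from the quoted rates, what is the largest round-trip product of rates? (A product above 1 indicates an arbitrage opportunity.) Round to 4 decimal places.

0.9242

cobalt→nickel→gold→cobalt: 0.8305 × 2.629 × 0.4233 = 0.92423
cobalt→nickel→copper→cobalt: 0.8305 × 2.64 × 0.4131 = 0.90573
cobalt→gold→copper→cobalt: 2.205 × 0.9475 × 0.4131 = 0.86306
copper→nickel→gold→copper: 0.342 × 2.629 × 0.9475 = 0.85191
cobalt→copper→nickel→cobalt: 2.194 × 0.342 × 1.122 = 0.84189
Maximum is cobalt→nickel→gold→cobalt at 0.9242; no arbitrage — every cycle loses value.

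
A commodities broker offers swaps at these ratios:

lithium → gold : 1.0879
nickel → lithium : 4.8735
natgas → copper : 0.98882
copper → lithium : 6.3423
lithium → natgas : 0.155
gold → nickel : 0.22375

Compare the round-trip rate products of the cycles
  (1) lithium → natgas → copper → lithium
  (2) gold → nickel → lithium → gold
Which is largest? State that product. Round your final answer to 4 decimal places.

1.1863

(1) 0.155 × 0.98882 × 6.3423 = 0.97207
(2) 0.22375 × 4.8735 × 1.0879 = 1.18630
Highest is cycle (2) at 1.1863 (>1, arbitrage).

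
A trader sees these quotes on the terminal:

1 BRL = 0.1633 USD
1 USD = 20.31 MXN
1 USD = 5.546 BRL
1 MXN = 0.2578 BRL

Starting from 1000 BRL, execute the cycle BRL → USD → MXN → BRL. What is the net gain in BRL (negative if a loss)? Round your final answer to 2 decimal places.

1000 BRL × 0.1633 = 163.3 USD
163.3 USD × 20.31 = 3316.623 MXN
3316.623 MXN × 0.2578 = 855.0254094 BRL
Net change: 855.0254094 − 1000 = -144.9745906 BRL

-144.97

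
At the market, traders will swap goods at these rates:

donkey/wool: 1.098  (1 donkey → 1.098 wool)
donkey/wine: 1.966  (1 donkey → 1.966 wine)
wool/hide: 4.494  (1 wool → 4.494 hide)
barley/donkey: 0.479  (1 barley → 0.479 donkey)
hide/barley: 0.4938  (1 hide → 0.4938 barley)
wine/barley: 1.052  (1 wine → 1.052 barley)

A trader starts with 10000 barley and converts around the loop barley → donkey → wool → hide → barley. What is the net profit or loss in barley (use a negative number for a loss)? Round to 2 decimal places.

10000 barley × 0.479 = 4790 donkey
4790 donkey × 1.098 = 5259.42 wool
5259.42 wool × 4.494 = 23635.83348 hide
23635.83348 hide × 0.4938 = 11671.374572424 barley
Net change: 11671.374572424 − 10000 = 1671.374572424 barley

1671.37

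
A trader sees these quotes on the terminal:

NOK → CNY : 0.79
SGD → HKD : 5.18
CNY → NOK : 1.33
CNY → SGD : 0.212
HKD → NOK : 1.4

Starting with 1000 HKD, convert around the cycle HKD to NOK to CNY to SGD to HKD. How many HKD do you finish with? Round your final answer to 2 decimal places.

1214.56

1000 HKD × 1.4 = 1400 NOK
1400 NOK × 0.79 = 1106 CNY
1106 CNY × 0.212 = 234.472 SGD
234.472 SGD × 5.18 = 1214.56496 HKD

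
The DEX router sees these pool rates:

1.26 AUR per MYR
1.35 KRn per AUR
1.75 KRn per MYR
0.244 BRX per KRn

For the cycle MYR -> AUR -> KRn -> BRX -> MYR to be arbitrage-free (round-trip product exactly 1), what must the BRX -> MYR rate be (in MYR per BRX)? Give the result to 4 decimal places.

2.4094

Known legs of the cycle: 1.26 × 1.35 × 0.244 = 0.415044
For no arbitrage the full-cycle product must be 1, so the missing rate is 1 / 0.415044 ≈ 2.409383.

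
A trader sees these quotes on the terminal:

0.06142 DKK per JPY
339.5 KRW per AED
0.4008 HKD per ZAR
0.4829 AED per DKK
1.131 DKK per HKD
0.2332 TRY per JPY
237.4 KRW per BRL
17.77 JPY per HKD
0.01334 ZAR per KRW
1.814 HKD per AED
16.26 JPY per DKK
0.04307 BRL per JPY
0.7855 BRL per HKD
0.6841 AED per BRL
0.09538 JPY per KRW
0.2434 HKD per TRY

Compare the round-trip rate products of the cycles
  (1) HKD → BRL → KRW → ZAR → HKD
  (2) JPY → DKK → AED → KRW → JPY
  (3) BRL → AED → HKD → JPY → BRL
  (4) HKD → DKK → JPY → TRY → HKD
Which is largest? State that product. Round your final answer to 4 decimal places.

(1) 0.7855 × 237.4 × 0.01334 × 0.4008 = 0.99704
(2) 0.06142 × 0.4829 × 339.5 × 0.09538 = 0.96043
(3) 0.6841 × 1.814 × 17.77 × 0.04307 = 0.94977
(4) 1.131 × 16.26 × 0.2332 × 0.2434 = 1.04384
Highest is cycle (4) at 1.0438 (>1, arbitrage).

1.0438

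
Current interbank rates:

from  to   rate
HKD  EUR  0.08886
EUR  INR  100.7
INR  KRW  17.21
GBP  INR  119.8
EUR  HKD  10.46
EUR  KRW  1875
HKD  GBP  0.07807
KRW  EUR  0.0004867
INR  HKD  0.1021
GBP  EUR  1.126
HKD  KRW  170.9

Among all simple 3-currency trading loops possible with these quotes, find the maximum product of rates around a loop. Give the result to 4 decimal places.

INR→HKD→GBP→INR: 0.1021 × 0.07807 × 119.8 = 0.95492
HKD→GBP→EUR→HKD: 0.07807 × 1.126 × 10.46 = 0.91951
INR→HKD→EUR→INR: 0.1021 × 0.08886 × 100.7 = 0.91361
HKD→KRW→EUR→HKD: 170.9 × 0.0004867 × 10.46 = 0.87003
INR→KRW→EUR→INR: 17.21 × 0.0004867 × 100.7 = 0.84347
Maximum is INR→HKD→GBP→INR at 0.9549; no arbitrage — every cycle loses value.

0.9549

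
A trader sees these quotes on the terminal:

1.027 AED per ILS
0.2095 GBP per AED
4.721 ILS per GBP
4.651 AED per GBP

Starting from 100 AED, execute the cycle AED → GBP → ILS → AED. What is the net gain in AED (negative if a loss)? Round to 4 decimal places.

1.5754

100 AED × 0.2095 = 20.95 GBP
20.95 GBP × 4.721 = 98.90495 ILS
98.90495 ILS × 1.027 = 101.57538365 AED
Net change: 101.57538365 − 100 = 1.57538365 AED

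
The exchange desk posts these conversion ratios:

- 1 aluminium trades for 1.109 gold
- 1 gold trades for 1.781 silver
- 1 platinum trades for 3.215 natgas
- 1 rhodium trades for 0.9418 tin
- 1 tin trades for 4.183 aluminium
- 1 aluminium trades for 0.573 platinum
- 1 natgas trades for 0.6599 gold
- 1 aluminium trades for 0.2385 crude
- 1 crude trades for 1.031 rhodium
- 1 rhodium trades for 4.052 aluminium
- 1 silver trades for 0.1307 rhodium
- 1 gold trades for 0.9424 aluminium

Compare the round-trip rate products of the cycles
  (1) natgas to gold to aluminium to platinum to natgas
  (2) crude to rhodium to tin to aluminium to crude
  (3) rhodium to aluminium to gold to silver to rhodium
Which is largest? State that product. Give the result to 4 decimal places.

1.1456

(1) 0.6599 × 0.9424 × 0.573 × 3.215 = 1.14564
(2) 1.031 × 0.9418 × 4.183 × 0.2385 = 0.96871
(3) 4.052 × 1.109 × 1.781 × 0.1307 = 1.04602
Highest is cycle (1) at 1.1456 (>1, arbitrage).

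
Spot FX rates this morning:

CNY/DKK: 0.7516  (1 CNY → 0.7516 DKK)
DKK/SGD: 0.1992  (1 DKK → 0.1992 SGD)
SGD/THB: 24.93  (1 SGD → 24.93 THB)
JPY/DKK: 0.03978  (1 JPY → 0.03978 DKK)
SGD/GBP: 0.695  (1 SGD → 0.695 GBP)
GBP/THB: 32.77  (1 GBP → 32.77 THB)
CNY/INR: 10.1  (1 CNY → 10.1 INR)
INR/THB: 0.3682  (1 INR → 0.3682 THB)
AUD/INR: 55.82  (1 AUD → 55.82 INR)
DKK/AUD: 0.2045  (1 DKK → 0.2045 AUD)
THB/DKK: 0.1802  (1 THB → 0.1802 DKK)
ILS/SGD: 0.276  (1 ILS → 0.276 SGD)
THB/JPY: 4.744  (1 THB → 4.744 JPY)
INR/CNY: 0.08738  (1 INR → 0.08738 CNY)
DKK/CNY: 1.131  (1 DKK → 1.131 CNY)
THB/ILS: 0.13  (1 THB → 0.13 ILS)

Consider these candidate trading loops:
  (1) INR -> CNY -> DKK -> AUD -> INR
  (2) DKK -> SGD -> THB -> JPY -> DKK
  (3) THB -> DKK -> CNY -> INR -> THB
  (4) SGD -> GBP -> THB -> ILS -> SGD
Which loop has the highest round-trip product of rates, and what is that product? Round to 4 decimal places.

0.9372

(1) 0.08738 × 0.7516 × 0.2045 × 55.82 = 0.74969
(2) 0.1992 × 24.93 × 4.744 × 0.03978 = 0.93718
(3) 0.1802 × 1.131 × 10.1 × 0.3682 = 0.75792
(4) 0.695 × 32.77 × 0.13 × 0.276 = 0.81717
Highest is cycle (2) at 0.9372 (≤1, no arbitrage).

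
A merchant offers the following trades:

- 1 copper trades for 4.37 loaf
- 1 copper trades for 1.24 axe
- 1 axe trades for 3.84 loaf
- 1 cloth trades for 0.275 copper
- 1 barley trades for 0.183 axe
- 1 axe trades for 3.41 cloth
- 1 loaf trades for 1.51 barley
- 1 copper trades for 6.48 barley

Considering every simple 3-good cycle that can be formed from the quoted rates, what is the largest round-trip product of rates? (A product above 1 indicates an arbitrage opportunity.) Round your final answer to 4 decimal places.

cloth→copper→axe→cloth: 0.275 × 1.24 × 3.41 = 1.16281
barley→axe→loaf→barley: 0.183 × 3.84 × 1.51 = 1.06111
Maximum is cloth→copper→axe→cloth at 1.1628; arbitrage exists.

1.1628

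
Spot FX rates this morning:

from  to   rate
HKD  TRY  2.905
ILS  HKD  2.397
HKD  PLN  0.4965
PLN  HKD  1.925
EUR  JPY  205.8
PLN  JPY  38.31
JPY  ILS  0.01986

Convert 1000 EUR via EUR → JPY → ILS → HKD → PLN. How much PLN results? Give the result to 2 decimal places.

1000 EUR × 205.8 = 205800 JPY
205800 JPY × 0.01986 = 4087.188 ILS
4087.188 ILS × 2.397 = 9796.989636 HKD
9796.989636 HKD × 0.4965 = 4864.205354274 PLN

4864.21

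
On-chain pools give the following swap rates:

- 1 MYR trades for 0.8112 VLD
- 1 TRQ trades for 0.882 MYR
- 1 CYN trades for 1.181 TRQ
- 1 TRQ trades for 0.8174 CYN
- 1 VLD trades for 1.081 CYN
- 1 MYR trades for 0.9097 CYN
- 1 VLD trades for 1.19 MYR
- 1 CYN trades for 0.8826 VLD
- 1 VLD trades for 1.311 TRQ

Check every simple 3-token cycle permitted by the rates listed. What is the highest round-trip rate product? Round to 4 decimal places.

0.9555

VLD→MYR→CYN→VLD: 1.19 × 0.9097 × 0.8826 = 0.95545
TRQ→MYR→CYN→TRQ: 0.882 × 0.9097 × 1.181 = 0.94758
TRQ→CYN→VLD→TRQ: 0.8174 × 0.8826 × 1.311 = 0.94580
TRQ→MYR→VLD→TRQ: 0.882 × 0.8112 × 1.311 = 0.93799
Maximum is VLD→MYR→CYN→VLD at 0.9555; no arbitrage — every cycle loses value.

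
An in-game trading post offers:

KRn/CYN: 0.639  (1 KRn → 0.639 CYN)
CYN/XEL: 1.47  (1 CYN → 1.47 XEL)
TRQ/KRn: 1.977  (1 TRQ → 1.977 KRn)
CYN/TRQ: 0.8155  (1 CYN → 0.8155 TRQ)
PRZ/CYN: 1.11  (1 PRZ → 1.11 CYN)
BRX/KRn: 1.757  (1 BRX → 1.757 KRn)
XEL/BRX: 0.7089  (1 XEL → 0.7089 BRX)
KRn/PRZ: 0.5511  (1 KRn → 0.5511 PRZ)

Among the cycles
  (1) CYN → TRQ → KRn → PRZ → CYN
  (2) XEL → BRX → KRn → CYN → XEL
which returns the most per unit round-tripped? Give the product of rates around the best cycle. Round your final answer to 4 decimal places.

1.1700

(1) 0.8155 × 1.977 × 0.5511 × 1.11 = 0.98624
(2) 0.7089 × 1.757 × 0.639 × 1.47 = 1.16997
Highest is cycle (2) at 1.1700 (>1, arbitrage).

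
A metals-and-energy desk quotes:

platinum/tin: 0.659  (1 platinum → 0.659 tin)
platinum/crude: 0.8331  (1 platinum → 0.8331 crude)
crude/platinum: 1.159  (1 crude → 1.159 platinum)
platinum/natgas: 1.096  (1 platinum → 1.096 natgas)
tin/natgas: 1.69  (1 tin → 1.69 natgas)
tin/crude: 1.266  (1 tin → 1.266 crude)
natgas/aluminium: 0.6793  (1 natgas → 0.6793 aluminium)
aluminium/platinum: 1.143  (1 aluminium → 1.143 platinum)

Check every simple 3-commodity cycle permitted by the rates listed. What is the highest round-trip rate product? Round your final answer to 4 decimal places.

0.9669

tin→crude→platinum→tin: 1.266 × 1.159 × 0.659 = 0.96695
natgas→aluminium→platinum→natgas: 0.6793 × 1.143 × 1.096 = 0.85098
Maximum is tin→crude→platinum→tin at 0.9669; no arbitrage — every cycle loses value.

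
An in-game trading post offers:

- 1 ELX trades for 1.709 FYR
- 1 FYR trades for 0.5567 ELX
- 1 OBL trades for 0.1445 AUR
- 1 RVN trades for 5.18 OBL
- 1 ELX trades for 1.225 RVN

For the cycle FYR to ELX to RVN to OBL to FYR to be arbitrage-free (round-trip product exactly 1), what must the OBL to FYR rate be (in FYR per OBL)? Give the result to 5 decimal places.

0.28308

Known legs of the cycle: 0.5567 × 1.225 × 5.18 = 3.53253985
For no arbitrage the full-cycle product must be 1, so the missing rate is 1 / 3.53253985 ≈ 0.2830824.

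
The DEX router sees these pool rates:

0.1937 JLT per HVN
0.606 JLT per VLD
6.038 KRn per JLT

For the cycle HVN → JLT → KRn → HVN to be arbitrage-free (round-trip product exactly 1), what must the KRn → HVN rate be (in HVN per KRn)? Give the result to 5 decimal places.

Known legs of the cycle: 0.1937 × 6.038 = 1.1695606
For no arbitrage the full-cycle product must be 1, so the missing rate is 1 / 1.1695606 ≈ 0.8550220.

0.85502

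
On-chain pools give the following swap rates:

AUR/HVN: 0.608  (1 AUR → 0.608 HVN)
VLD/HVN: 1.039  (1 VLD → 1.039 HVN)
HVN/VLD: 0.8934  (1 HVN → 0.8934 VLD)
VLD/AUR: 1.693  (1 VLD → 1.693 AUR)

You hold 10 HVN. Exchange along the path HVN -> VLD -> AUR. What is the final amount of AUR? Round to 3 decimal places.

15.125

10 HVN × 0.8934 = 8.934 VLD
8.934 VLD × 1.693 = 15.125262 AUR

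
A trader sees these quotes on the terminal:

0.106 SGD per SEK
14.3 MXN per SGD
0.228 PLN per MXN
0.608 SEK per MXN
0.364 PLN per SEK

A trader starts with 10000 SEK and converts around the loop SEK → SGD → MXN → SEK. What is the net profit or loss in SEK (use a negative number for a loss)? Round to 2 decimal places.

10000 SEK × 0.106 = 1060 SGD
1060 SGD × 14.3 = 15158 MXN
15158 MXN × 0.608 = 9216.064 SEK
Net change: 9216.064 − 10000 = -783.936 SEK

-783.94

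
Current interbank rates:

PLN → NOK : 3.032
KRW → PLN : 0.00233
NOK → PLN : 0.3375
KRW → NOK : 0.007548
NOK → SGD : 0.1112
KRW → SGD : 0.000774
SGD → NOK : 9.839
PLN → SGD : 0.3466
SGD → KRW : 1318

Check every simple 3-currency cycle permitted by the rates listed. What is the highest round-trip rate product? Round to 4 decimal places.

1.1509

PLN→SGD→NOK→PLN: 0.3466 × 9.839 × 0.3375 = 1.15094
KRW→NOK→SGD→KRW: 0.007548 × 0.1112 × 1318 = 1.10625
PLN→SGD→KRW→PLN: 0.3466 × 1318 × 0.00233 = 1.06439
Maximum is PLN→SGD→NOK→PLN at 1.1509; arbitrage exists.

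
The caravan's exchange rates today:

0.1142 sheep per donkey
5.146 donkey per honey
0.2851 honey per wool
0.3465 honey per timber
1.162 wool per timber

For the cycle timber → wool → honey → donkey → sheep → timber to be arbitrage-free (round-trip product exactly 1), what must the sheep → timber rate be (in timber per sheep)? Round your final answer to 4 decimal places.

5.1364

Known legs of the cycle: 1.162 × 0.2851 × 5.146 × 0.1142 = 0.19468802126984
For no arbitrage the full-cycle product must be 1, so the missing rate is 1 / 0.19468802126984 ≈ 5.136423.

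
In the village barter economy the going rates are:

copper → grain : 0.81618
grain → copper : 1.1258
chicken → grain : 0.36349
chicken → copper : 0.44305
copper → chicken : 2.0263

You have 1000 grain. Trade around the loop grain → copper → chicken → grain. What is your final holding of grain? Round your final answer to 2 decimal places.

1000 grain × 1.1258 = 1125.8 copper
1125.8 copper × 2.0263 = 2281.20854 chicken
2281.20854 chicken × 0.36349 = 829.1964922046 grain

829.20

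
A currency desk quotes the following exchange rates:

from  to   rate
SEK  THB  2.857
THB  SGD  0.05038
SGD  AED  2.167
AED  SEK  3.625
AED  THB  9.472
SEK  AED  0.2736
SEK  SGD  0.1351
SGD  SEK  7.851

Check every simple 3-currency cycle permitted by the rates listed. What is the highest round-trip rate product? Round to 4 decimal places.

1.1300

SEK→THB→SGD→SEK: 2.857 × 0.05038 × 7.851 = 1.13004
SEK→SGD→AED→SEK: 0.1351 × 2.167 × 3.625 = 1.06126
THB→SGD→AED→THB: 0.05038 × 2.167 × 9.472 = 1.03409
Maximum is SEK→THB→SGD→SEK at 1.1300; arbitrage exists.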